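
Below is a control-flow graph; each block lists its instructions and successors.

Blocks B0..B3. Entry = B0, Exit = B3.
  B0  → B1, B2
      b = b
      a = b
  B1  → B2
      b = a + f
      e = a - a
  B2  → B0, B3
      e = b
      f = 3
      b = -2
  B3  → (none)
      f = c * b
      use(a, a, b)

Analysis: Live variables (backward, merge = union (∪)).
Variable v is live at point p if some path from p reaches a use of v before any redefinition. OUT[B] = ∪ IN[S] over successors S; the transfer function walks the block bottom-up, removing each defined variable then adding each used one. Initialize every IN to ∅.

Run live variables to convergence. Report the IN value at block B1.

Converged values:
  B0:  IN={b, c, f}  OUT={a, b, c, f}
  B1:  IN={a, c, f}  OUT={a, b, c}
  B2:  IN={a, b, c}  OUT={a, b, c, f}
  B3:  IN={a, b, c}  OUT={}

Merge at B1: OUT[B1] = IN[B2] = {a, b, c}
Applying B1's transfer function to that OUT value gives IN[B1] (row B1 above).

Answer: {a, c, f}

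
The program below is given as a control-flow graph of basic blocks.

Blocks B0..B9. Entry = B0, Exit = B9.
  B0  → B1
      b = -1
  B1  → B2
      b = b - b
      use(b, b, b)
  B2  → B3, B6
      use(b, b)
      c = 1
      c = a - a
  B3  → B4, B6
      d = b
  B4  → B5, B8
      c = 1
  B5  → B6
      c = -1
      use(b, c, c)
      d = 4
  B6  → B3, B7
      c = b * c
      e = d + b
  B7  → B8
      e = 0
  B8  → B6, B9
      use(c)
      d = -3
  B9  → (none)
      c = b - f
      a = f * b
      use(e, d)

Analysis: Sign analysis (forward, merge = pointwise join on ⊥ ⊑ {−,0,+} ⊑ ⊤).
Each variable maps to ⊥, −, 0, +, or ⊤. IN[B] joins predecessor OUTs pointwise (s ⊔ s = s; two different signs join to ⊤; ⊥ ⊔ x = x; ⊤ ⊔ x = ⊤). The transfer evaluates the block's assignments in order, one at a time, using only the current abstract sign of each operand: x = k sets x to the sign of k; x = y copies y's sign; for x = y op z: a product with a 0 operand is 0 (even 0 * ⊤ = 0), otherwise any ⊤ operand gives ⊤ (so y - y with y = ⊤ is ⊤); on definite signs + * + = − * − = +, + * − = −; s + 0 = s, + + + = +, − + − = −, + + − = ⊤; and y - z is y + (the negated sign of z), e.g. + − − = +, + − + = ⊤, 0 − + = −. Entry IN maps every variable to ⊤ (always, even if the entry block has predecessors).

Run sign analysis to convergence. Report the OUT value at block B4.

Per-block solution:
  B0: | IN=(all ⊤) | OUT={b:-; rest ⊤}
  B1: | IN={b:-; rest ⊤} | OUT=(all ⊤)
  B2: | IN=(all ⊤) | OUT=(all ⊤)
  B3: | IN=(all ⊤) | OUT=(all ⊤)
  B4: | IN=(all ⊤) | OUT={c:+; rest ⊤}
  B5: | IN={c:+; rest ⊤} | OUT={c:-, d:+; rest ⊤}
  B6: | IN=(all ⊤) | OUT=(all ⊤)
  B7: | IN=(all ⊤) | OUT={e:0; rest ⊤}
  B8: | IN=(all ⊤) | OUT={d:-; rest ⊤}
  B9: | IN={d:-; rest ⊤} | OUT={d:-; rest ⊤}

Merge at B4: IN[B4] = OUT[B3] = {a: ⊤, b: ⊤, c: ⊤, d: ⊤, e: ⊤, f: ⊤}
Applying B4's transfer function to that IN value gives OUT[B4] (row B4 above).

Answer: {a: ⊤, b: ⊤, c: +, d: ⊤, e: ⊤, f: ⊤}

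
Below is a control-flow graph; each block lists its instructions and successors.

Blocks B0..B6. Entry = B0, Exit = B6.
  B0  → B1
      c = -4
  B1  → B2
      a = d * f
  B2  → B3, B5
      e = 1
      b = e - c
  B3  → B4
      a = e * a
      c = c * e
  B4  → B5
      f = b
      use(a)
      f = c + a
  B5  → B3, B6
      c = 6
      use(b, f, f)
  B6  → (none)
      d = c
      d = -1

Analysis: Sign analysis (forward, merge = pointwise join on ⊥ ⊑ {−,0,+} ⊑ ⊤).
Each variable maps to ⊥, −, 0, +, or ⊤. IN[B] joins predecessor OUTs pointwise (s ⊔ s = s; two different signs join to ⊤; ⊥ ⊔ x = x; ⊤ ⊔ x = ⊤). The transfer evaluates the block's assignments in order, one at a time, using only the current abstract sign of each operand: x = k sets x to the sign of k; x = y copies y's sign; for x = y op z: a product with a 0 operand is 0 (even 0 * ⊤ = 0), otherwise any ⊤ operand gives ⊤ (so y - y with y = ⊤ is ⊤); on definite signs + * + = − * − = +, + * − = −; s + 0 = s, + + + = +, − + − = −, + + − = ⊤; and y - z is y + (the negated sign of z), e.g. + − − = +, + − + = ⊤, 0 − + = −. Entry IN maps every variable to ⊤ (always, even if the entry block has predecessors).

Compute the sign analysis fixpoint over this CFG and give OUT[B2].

Fixpoint table:
  B0:   IN=(all ⊤)   OUT={c:-; rest ⊤}
  B1:   IN={c:-; rest ⊤}   OUT={c:-; rest ⊤}
  B2:   IN={c:-; rest ⊤}   OUT={b:+, c:-, e:+; rest ⊤}
  B3:   IN={b:+, e:+; rest ⊤}   OUT={b:+, e:+; rest ⊤}
  B4:   IN={b:+, e:+; rest ⊤}   OUT={b:+, e:+; rest ⊤}
  B5:   IN={b:+, e:+; rest ⊤}   OUT={b:+, c:+, e:+; rest ⊤}
  B6:   IN={b:+, c:+, e:+; rest ⊤}   OUT={b:+, c:+, d:-, e:+; rest ⊤}

Merge at B2: IN[B2] = OUT[B1] = {a: ⊤, b: ⊤, c: -, d: ⊤, e: ⊤, f: ⊤}
Applying B2's transfer function to that IN value gives OUT[B2] (row B2 above).

Answer: {a: ⊤, b: +, c: -, d: ⊤, e: +, f: ⊤}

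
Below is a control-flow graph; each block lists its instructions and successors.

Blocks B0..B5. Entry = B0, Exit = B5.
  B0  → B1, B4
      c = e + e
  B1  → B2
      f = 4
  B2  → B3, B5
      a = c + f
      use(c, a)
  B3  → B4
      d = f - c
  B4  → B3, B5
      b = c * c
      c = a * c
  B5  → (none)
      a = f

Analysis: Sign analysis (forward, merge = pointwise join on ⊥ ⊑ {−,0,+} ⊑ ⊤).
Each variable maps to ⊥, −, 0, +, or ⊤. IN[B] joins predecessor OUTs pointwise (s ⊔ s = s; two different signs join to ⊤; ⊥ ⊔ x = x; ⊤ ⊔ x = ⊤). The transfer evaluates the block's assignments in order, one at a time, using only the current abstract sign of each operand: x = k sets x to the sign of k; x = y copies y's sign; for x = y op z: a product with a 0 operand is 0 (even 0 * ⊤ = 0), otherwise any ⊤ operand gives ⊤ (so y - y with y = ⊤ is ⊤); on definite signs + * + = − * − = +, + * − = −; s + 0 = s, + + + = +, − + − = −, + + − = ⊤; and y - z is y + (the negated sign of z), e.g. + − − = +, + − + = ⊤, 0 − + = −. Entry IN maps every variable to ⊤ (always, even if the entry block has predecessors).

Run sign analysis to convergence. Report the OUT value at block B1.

Converged values:
  B0:   IN=(all ⊤)   OUT=(all ⊤)
  B1:   IN=(all ⊤)   OUT={f:+; rest ⊤}
  B2:   IN={f:+; rest ⊤}   OUT={f:+; rest ⊤}
  B3:   IN=(all ⊤)   OUT=(all ⊤)
  B4:   IN=(all ⊤)   OUT=(all ⊤)
  B5:   IN=(all ⊤)   OUT=(all ⊤)

Merge at B1: IN[B1] = OUT[B0] = {a: ⊤, b: ⊤, c: ⊤, d: ⊤, e: ⊤, f: ⊤}
Applying B1's transfer function to that IN value gives OUT[B1] (row B1 above).

Answer: {a: ⊤, b: ⊤, c: ⊤, d: ⊤, e: ⊤, f: +}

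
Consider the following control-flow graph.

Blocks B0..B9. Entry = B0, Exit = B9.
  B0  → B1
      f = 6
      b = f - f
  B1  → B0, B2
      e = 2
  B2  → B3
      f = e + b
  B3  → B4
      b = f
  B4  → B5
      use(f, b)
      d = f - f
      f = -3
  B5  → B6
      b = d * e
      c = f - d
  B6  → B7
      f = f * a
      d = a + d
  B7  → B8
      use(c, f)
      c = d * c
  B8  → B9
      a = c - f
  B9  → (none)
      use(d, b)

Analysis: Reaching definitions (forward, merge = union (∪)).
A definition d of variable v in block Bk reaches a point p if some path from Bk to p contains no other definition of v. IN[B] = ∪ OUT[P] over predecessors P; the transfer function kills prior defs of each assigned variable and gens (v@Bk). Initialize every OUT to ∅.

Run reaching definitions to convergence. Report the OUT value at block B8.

Converged values:
  B0: | IN={b@B0, e@B1, f@B0} | OUT={b@B0, e@B1, f@B0}
  B1: | IN={b@B0, e@B1, f@B0} | OUT={b@B0, e@B1, f@B0}
  B2: | IN={b@B0, e@B1, f@B0} | OUT={b@B0, e@B1, f@B2}
  B3: | IN={b@B0, e@B1, f@B2} | OUT={b@B3, e@B1, f@B2}
  B4: | IN={b@B3, e@B1, f@B2} | OUT={b@B3, d@B4, e@B1, f@B4}
  B5: | IN={b@B3, d@B4, e@B1, f@B4} | OUT={b@B5, c@B5, d@B4, e@B1, f@B4}
  B6: | IN={b@B5, c@B5, d@B4, e@B1, f@B4} | OUT={b@B5, c@B5, d@B6, e@B1, f@B6}
  B7: | IN={b@B5, c@B5, d@B6, e@B1, f@B6} | OUT={b@B5, c@B7, d@B6, e@B1, f@B6}
  B8: | IN={b@B5, c@B7, d@B6, e@B1, f@B6} | OUT={a@B8, b@B5, c@B7, d@B6, e@B1, f@B6}
  B9: | IN={a@B8, b@B5, c@B7, d@B6, e@B1, f@B6} | OUT={a@B8, b@B5, c@B7, d@B6, e@B1, f@B6}

Merge at B8: IN[B8] = OUT[B7] = {b@B5, c@B7, d@B6, e@B1, f@B6}
Applying B8's transfer function to that IN value gives OUT[B8] (row B8 above).

Answer: {a@B8, b@B5, c@B7, d@B6, e@B1, f@B6}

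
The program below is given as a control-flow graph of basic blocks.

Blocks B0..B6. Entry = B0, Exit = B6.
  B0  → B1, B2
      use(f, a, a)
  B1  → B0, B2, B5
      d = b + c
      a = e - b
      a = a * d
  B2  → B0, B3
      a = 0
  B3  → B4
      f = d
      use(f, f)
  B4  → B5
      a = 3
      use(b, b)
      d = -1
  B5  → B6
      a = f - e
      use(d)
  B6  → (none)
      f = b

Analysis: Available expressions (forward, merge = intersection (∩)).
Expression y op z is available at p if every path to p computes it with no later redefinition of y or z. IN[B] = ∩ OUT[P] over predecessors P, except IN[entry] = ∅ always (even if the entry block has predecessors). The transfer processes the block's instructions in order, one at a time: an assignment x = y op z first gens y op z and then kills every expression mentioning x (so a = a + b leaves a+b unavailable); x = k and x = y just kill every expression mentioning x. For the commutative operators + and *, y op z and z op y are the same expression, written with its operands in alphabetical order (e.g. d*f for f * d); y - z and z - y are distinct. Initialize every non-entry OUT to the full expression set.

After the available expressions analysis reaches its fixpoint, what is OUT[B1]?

Fixpoint table:
  B0:  IN={}  OUT={}
  B1:  IN={}  OUT={b+c, e-b}
  B2:  IN={}  OUT={}
  B3:  IN={}  OUT={}
  B4:  IN={}  OUT={}
  B5:  IN={}  OUT={f-e}
  B6:  IN={f-e}  OUT={}

Merge at B1: IN[B1] = OUT[B0] = {}
Applying B1's transfer function to that IN value gives OUT[B1] (row B1 above).

Answer: {b+c, e-b}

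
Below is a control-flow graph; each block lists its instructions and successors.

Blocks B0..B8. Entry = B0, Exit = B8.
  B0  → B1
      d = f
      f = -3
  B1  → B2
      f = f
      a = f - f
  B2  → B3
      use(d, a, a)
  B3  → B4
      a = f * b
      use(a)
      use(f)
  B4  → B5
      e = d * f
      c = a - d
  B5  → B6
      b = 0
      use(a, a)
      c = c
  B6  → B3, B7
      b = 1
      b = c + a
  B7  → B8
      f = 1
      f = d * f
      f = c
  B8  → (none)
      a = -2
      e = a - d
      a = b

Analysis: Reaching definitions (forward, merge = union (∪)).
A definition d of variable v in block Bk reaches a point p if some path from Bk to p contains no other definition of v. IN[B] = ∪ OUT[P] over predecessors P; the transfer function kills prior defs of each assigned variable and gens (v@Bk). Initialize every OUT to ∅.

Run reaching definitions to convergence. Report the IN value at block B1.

Answer: {d@B0, f@B0}

Working:
Per-block solution:
  B0:   IN={}   OUT={d@B0, f@B0}
  B1:   IN={d@B0, f@B0}   OUT={a@B1, d@B0, f@B1}
  B2:   IN={a@B1, d@B0, f@B1}   OUT={a@B1, d@B0, f@B1}
  B3:   IN={a@B1, a@B3, b@B6, c@B5, d@B0, e@B4, f@B1}   OUT={a@B3, b@B6, c@B5, d@B0, e@B4, f@B1}
  B4:   IN={a@B3, b@B6, c@B5, d@B0, e@B4, f@B1}   OUT={a@B3, b@B6, c@B4, d@B0, e@B4, f@B1}
  B5:   IN={a@B3, b@B6, c@B4, d@B0, e@B4, f@B1}   OUT={a@B3, b@B5, c@B5, d@B0, e@B4, f@B1}
  B6:   IN={a@B3, b@B5, c@B5, d@B0, e@B4, f@B1}   OUT={a@B3, b@B6, c@B5, d@B0, e@B4, f@B1}
  B7:   IN={a@B3, b@B6, c@B5, d@B0, e@B4, f@B1}   OUT={a@B3, b@B6, c@B5, d@B0, e@B4, f@B7}
  B8:   IN={a@B3, b@B6, c@B5, d@B0, e@B4, f@B7}   OUT={a@B8, b@B6, c@B5, d@B0, e@B8, f@B7}

Merge at B1: IN[B1] = OUT[B0] = {d@B0, f@B0}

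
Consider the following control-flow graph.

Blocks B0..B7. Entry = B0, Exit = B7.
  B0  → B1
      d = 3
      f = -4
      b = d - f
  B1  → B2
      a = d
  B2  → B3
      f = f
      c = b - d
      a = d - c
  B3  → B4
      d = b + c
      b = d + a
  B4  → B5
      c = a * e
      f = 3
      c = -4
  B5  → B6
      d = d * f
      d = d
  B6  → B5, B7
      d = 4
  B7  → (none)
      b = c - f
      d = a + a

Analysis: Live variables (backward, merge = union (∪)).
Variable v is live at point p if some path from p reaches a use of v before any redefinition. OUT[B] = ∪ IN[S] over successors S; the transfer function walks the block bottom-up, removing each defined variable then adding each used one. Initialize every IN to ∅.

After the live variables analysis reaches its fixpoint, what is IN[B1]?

Per-block solution:
  B0: | IN={e} | OUT={b, d, e, f}
  B1: | IN={b, d, e, f} | OUT={b, d, e, f}
  B2: | IN={b, d, e, f} | OUT={a, b, c, e}
  B3: | IN={a, b, c, e} | OUT={a, d, e}
  B4: | IN={a, d, e} | OUT={a, c, d, f}
  B5: | IN={a, c, d, f} | OUT={a, c, f}
  B6: | IN={a, c, f} | OUT={a, c, d, f}
  B7: | IN={a, c, f} | OUT={}

Merge at B1: OUT[B1] = IN[B2] = {b, d, e, f}
Applying B1's transfer function to that OUT value gives IN[B1] (row B1 above).

Answer: {b, d, e, f}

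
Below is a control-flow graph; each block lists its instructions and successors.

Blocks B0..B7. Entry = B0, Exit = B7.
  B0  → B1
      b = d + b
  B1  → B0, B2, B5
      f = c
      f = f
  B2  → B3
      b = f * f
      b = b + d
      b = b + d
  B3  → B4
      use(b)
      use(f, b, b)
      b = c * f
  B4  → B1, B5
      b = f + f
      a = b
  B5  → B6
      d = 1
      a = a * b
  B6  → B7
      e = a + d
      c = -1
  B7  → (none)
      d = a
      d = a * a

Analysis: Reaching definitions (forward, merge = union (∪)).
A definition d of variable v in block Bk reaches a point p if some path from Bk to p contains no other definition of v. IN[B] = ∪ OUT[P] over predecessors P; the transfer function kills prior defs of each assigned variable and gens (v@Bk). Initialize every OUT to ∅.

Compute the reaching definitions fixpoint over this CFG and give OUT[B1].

Converged values:
  B0: | IN={a@B4, b@B0, b@B4, f@B1} | OUT={a@B4, b@B0, f@B1}
  B1: | IN={a@B4, b@B0, b@B4, f@B1} | OUT={a@B4, b@B0, b@B4, f@B1}
  B2: | IN={a@B4, b@B0, b@B4, f@B1} | OUT={a@B4, b@B2, f@B1}
  B3: | IN={a@B4, b@B2, f@B1} | OUT={a@B4, b@B3, f@B1}
  B4: | IN={a@B4, b@B3, f@B1} | OUT={a@B4, b@B4, f@B1}
  B5: | IN={a@B4, b@B0, b@B4, f@B1} | OUT={a@B5, b@B0, b@B4, d@B5, f@B1}
  B6: | IN={a@B5, b@B0, b@B4, d@B5, f@B1} | OUT={a@B5, b@B0, b@B4, c@B6, d@B5, e@B6, f@B1}
  B7: | IN={a@B5, b@B0, b@B4, c@B6, d@B5, e@B6, f@B1} | OUT={a@B5, b@B0, b@B4, c@B6, d@B7, e@B6, f@B1}

Merge at B1: IN[B1] = OUT[B0] ⊔ OUT[B4] = {a@B4, b@B0, b@B4, f@B1}
Applying B1's transfer function to that IN value gives OUT[B1] (row B1 above).

Answer: {a@B4, b@B0, b@B4, f@B1}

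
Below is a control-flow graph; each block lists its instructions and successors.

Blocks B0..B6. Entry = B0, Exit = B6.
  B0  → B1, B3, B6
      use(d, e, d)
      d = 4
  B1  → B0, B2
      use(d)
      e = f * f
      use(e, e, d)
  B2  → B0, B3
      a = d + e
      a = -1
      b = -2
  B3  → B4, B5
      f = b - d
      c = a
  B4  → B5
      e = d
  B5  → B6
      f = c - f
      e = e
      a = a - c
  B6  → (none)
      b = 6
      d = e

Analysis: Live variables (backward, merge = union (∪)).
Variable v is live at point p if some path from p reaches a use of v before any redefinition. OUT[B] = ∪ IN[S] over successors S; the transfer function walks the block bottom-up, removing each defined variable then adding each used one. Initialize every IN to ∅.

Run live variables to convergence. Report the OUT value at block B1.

Per-block solution:
  B0:   IN={a, b, d, e, f}   OUT={a, b, d, e, f}
  B1:   IN={a, b, d, f}   OUT={a, b, d, e, f}
  B2:   IN={d, e, f}   OUT={a, b, d, e, f}
  B3:   IN={a, b, d, e}   OUT={a, c, d, e, f}
  B4:   IN={a, c, d, f}   OUT={a, c, e, f}
  B5:   IN={a, c, e, f}   OUT={e}
  B6:   IN={e}   OUT={}

Merge at B1: OUT[B1] = IN[B0] ⊔ IN[B2] = {a, b, d, e, f}

Answer: {a, b, d, e, f}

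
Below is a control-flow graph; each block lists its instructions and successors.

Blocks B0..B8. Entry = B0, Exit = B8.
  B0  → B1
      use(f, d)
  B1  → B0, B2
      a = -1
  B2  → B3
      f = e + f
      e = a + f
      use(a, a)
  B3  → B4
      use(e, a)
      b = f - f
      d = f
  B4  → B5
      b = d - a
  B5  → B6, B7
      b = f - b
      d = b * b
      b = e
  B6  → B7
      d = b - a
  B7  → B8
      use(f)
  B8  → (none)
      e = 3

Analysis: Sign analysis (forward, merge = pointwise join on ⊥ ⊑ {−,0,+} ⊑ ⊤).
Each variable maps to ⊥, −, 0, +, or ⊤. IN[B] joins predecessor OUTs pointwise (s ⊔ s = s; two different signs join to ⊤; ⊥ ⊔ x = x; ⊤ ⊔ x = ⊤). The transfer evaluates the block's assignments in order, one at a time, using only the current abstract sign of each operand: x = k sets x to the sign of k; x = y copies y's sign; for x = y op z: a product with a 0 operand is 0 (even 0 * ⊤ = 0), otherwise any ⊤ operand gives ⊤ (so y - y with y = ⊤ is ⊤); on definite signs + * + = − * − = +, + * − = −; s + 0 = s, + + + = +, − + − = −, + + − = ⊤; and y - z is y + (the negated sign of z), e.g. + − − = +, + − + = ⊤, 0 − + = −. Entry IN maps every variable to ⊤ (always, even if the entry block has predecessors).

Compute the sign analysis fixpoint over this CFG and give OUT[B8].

Fixpoint table:
  B0:  IN=(all ⊤)  OUT=(all ⊤)
  B1:  IN=(all ⊤)  OUT={a:-; rest ⊤}
  B2:  IN={a:-; rest ⊤}  OUT={a:-; rest ⊤}
  B3:  IN={a:-; rest ⊤}  OUT={a:-; rest ⊤}
  B4:  IN={a:-; rest ⊤}  OUT={a:-; rest ⊤}
  B5:  IN={a:-; rest ⊤}  OUT={a:-; rest ⊤}
  B6:  IN={a:-; rest ⊤}  OUT={a:-; rest ⊤}
  B7:  IN={a:-; rest ⊤}  OUT={a:-; rest ⊤}
  B8:  IN={a:-; rest ⊤}  OUT={a:-, e:+; rest ⊤}

Merge at B8: IN[B8] = OUT[B7] = {a: -, b: ⊤, c: ⊤, d: ⊤, e: ⊤, f: ⊤}
Applying B8's transfer function to that IN value gives OUT[B8] (row B8 above).

Answer: {a: -, b: ⊤, c: ⊤, d: ⊤, e: +, f: ⊤}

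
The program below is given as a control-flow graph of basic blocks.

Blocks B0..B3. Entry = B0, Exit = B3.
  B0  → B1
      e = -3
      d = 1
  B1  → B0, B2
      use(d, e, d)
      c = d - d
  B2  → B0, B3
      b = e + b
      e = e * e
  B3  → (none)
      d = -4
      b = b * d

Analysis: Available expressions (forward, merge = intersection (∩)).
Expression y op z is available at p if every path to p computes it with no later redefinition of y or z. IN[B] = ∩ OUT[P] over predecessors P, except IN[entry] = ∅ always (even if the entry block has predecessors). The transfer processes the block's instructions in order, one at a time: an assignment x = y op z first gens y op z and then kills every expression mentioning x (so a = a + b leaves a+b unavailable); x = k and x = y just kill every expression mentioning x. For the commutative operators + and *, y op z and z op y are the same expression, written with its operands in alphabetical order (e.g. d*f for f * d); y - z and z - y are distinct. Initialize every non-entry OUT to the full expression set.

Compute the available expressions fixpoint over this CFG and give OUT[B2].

Answer: {d-d}

Trace:
Converged values:
  B0:   IN={}   OUT={}
  B1:   IN={}   OUT={d-d}
  B2:   IN={d-d}   OUT={d-d}
  B3:   IN={d-d}   OUT={}

Merge at B2: IN[B2] = OUT[B1] = {d-d}
Applying B2's transfer function to that IN value gives OUT[B2] (row B2 above).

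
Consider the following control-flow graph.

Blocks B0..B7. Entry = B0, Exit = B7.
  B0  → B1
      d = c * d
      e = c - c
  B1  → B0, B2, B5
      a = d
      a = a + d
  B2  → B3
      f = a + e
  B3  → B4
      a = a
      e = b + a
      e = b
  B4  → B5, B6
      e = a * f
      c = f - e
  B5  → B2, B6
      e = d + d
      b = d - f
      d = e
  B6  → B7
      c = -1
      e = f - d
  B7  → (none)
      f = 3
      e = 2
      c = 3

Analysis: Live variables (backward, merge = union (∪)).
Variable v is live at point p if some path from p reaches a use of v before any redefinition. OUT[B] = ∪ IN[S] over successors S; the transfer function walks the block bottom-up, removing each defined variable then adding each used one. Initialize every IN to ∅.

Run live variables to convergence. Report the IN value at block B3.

Fixpoint table:
  B0: | IN={b, c, d, f} | OUT={b, c, d, e, f}
  B1: | IN={b, c, d, e, f} | OUT={a, b, c, d, e, f}
  B2: | IN={a, b, d, e} | OUT={a, b, d, f}
  B3: | IN={a, b, d, f} | OUT={a, d, f}
  B4: | IN={a, d, f} | OUT={a, d, f}
  B5: | IN={a, d, f} | OUT={a, b, d, e, f}
  B6: | IN={d, f} | OUT={}
  B7: | IN={} | OUT={}

Merge at B3: OUT[B3] = IN[B4] = {a, d, f}
Applying B3's transfer function to that OUT value gives IN[B3] (row B3 above).

Answer: {a, b, d, f}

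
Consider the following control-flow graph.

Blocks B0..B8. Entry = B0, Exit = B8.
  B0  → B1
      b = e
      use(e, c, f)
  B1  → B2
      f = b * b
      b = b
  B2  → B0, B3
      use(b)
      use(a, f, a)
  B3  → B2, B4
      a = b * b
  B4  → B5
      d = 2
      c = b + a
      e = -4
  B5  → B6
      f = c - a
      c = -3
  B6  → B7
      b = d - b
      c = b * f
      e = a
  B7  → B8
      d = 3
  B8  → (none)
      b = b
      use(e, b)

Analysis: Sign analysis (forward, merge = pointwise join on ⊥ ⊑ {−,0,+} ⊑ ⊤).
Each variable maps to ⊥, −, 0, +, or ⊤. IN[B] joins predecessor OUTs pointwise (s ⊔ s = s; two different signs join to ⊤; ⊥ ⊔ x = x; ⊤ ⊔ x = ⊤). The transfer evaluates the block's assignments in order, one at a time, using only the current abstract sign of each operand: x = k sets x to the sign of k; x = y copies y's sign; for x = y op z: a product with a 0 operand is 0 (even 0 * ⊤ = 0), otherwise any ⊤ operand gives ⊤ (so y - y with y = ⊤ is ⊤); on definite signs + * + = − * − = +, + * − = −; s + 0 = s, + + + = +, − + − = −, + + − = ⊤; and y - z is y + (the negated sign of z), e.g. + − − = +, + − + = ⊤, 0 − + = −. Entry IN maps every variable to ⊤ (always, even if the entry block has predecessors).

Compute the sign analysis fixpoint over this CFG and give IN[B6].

Answer: {a: ⊤, b: ⊤, c: -, d: +, e: -, f: ⊤}

Trace:
Fixpoint table:
  B0: | IN=(all ⊤) | OUT=(all ⊤)
  B1: | IN=(all ⊤) | OUT=(all ⊤)
  B2: | IN=(all ⊤) | OUT=(all ⊤)
  B3: | IN=(all ⊤) | OUT=(all ⊤)
  B4: | IN=(all ⊤) | OUT={d:+, e:-; rest ⊤}
  B5: | IN={d:+, e:-; rest ⊤} | OUT={c:-, d:+, e:-; rest ⊤}
  B6: | IN={c:-, d:+, e:-; rest ⊤} | OUT={d:+; rest ⊤}
  B7: | IN={d:+; rest ⊤} | OUT={d:+; rest ⊤}
  B8: | IN={d:+; rest ⊤} | OUT={d:+; rest ⊤}

Merge at B6: IN[B6] = OUT[B5] = {a: ⊤, b: ⊤, c: -, d: +, e: -, f: ⊤}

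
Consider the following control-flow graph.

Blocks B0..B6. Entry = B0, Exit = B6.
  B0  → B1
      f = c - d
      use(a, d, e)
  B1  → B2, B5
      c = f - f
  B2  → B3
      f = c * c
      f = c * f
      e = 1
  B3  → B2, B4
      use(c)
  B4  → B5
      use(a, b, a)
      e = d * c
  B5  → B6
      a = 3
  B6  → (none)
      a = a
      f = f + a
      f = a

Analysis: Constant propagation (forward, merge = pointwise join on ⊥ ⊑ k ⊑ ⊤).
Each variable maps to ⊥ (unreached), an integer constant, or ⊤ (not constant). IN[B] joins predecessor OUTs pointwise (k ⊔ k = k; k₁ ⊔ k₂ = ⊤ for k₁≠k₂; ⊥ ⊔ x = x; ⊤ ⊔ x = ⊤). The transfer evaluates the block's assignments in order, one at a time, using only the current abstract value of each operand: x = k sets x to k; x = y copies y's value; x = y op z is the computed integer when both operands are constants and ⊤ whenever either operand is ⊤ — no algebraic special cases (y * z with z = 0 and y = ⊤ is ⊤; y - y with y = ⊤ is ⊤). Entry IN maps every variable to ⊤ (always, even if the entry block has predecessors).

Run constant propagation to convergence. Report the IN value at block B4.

Fixpoint table:
  B0:   IN=(all ⊤)   OUT=(all ⊤)
  B1:   IN=(all ⊤)   OUT=(all ⊤)
  B2:   IN=(all ⊤)   OUT={e:1; rest ⊤}
  B3:   IN={e:1; rest ⊤}   OUT={e:1; rest ⊤}
  B4:   IN={e:1; rest ⊤}   OUT=(all ⊤)
  B5:   IN=(all ⊤)   OUT={a:3; rest ⊤}
  B6:   IN={a:3; rest ⊤}   OUT={a:3, f:3; rest ⊤}

Merge at B4: IN[B4] = OUT[B3] = {a: ⊤, b: ⊤, c: ⊤, d: ⊤, e: 1, f: ⊤}

Answer: {a: ⊤, b: ⊤, c: ⊤, d: ⊤, e: 1, f: ⊤}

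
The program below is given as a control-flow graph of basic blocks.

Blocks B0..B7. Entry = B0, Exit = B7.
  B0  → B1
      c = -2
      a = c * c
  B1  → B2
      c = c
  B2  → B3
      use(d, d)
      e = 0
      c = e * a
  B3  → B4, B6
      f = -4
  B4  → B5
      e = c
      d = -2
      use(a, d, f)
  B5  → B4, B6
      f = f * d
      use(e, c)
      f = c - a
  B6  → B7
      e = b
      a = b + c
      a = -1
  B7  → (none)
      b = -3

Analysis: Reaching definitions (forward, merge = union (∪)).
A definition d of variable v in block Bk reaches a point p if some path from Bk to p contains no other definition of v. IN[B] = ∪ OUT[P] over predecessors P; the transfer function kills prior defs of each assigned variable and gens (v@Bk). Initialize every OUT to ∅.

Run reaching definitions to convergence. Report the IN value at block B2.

Per-block solution:
  B0: | IN={} | OUT={a@B0, c@B0}
  B1: | IN={a@B0, c@B0} | OUT={a@B0, c@B1}
  B2: | IN={a@B0, c@B1} | OUT={a@B0, c@B2, e@B2}
  B3: | IN={a@B0, c@B2, e@B2} | OUT={a@B0, c@B2, e@B2, f@B3}
  B4: | IN={a@B0, c@B2, d@B4, e@B2, e@B4, f@B3, f@B5} | OUT={a@B0, c@B2, d@B4, e@B4, f@B3, f@B5}
  B5: | IN={a@B0, c@B2, d@B4, e@B4, f@B3, f@B5} | OUT={a@B0, c@B2, d@B4, e@B4, f@B5}
  B6: | IN={a@B0, c@B2, d@B4, e@B2, e@B4, f@B3, f@B5} | OUT={a@B6, c@B2, d@B4, e@B6, f@B3, f@B5}
  B7: | IN={a@B6, c@B2, d@B4, e@B6, f@B3, f@B5} | OUT={a@B6, b@B7, c@B2, d@B4, e@B6, f@B3, f@B5}

Merge at B2: IN[B2] = OUT[B1] = {a@B0, c@B1}

Answer: {a@B0, c@B1}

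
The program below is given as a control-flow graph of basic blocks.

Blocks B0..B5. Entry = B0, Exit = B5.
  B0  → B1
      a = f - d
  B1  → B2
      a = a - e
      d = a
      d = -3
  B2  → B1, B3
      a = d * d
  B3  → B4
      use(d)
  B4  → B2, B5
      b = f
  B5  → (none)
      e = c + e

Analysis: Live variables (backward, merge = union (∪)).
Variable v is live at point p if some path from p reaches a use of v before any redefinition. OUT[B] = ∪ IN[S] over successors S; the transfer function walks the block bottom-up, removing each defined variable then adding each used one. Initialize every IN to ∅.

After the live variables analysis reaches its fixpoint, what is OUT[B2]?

Converged values:
  B0: | IN={c, d, e, f} | OUT={a, c, e, f}
  B1: | IN={a, c, e, f} | OUT={c, d, e, f}
  B2: | IN={c, d, e, f} | OUT={a, c, d, e, f}
  B3: | IN={c, d, e, f} | OUT={c, d, e, f}
  B4: | IN={c, d, e, f} | OUT={c, d, e, f}
  B5: | IN={c, e} | OUT={}

Merge at B2: OUT[B2] = IN[B1] ⊔ IN[B3] = {a, c, d, e, f}

Answer: {a, c, d, e, f}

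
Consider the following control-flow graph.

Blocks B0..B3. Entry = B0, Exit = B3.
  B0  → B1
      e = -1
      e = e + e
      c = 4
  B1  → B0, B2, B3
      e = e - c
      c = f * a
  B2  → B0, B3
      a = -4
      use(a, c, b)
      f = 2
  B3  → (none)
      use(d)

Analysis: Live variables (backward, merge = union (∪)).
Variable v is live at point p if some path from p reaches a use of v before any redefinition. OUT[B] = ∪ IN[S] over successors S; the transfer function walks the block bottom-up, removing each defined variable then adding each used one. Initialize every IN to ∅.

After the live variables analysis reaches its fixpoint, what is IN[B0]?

Answer: {a, b, d, f}

Working:
Per-block solution:
  B0: | IN={a, b, d, f} | OUT={a, b, c, d, e, f}
  B1: | IN={a, b, c, d, e, f} | OUT={a, b, c, d, f}
  B2: | IN={b, c, d} | OUT={a, b, d, f}
  B3: | IN={d} | OUT={}

Merge at B0: OUT[B0] = IN[B1] = {a, b, c, d, e, f}
Applying B0's transfer function to that OUT value gives IN[B0] (row B0 above).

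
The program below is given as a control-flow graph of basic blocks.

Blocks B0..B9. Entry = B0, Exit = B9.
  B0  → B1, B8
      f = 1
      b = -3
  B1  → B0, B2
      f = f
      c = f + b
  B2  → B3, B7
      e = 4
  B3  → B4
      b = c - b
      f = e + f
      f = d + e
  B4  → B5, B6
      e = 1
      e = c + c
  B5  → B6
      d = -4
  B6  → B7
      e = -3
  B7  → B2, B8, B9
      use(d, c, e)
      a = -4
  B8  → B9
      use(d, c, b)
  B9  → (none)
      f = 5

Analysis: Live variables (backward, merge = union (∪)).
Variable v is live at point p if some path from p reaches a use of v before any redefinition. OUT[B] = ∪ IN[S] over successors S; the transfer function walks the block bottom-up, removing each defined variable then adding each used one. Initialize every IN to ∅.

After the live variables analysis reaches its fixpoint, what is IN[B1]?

Answer: {b, d, f}

Working:
Fixpoint table:
  B0:  IN={c, d}  OUT={b, c, d, f}
  B1:  IN={b, d, f}  OUT={b, c, d, f}
  B2:  IN={b, c, d, f}  OUT={b, c, d, e, f}
  B3:  IN={b, c, d, e, f}  OUT={b, c, d, f}
  B4:  IN={b, c, d, f}  OUT={b, c, d, f}
  B5:  IN={b, c, f}  OUT={b, c, d, f}
  B6:  IN={b, c, d, f}  OUT={b, c, d, e, f}
  B7:  IN={b, c, d, e, f}  OUT={b, c, d, f}
  B8:  IN={b, c, d}  OUT={}
  B9:  IN={}  OUT={}

Merge at B1: OUT[B1] = IN[B0] ⊔ IN[B2] = {b, c, d, f}
Applying B1's transfer function to that OUT value gives IN[B1] (row B1 above).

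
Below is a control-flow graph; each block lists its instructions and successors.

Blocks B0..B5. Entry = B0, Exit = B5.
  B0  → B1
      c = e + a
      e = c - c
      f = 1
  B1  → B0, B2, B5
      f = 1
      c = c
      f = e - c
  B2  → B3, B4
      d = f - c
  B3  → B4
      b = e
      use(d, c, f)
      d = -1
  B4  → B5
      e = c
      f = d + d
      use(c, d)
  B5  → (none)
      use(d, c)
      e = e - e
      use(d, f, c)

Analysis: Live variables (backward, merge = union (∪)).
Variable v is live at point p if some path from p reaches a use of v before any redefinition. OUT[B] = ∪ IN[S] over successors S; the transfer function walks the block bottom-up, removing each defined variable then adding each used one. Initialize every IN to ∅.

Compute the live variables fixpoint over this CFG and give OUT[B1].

Fixpoint table:
  B0:   IN={a, d, e}   OUT={a, c, d, e}
  B1:   IN={a, c, d, e}   OUT={a, c, d, e, f}
  B2:   IN={c, e, f}   OUT={c, d, e, f}
  B3:   IN={c, d, e, f}   OUT={c, d}
  B4:   IN={c, d}   OUT={c, d, e, f}
  B5:   IN={c, d, e, f}   OUT={}

Merge at B1: OUT[B1] = IN[B0] ⊔ IN[B2] ⊔ IN[B5] = {a, c, d, e, f}

Answer: {a, c, d, e, f}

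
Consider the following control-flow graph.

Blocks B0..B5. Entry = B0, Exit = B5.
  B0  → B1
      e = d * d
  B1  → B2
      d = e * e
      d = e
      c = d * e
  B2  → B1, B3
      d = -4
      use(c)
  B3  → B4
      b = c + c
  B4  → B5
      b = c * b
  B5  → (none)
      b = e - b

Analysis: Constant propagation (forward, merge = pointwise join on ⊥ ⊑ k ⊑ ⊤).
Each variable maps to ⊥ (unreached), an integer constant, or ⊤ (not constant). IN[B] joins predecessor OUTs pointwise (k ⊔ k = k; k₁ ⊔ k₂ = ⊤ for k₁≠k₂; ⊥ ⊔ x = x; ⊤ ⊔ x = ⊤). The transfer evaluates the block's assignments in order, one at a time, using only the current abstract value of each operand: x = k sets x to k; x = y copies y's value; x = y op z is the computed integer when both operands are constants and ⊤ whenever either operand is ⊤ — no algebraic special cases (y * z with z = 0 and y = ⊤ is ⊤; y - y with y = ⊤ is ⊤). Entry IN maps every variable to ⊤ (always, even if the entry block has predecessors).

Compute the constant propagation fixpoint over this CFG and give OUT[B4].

Converged values:
  B0: | IN=(all ⊤) | OUT=(all ⊤)
  B1: | IN=(all ⊤) | OUT=(all ⊤)
  B2: | IN=(all ⊤) | OUT={d:-4; rest ⊤}
  B3: | IN={d:-4; rest ⊤} | OUT={d:-4; rest ⊤}
  B4: | IN={d:-4; rest ⊤} | OUT={d:-4; rest ⊤}
  B5: | IN={d:-4; rest ⊤} | OUT={d:-4; rest ⊤}

Merge at B4: IN[B4] = OUT[B3] = {a: ⊤, b: ⊤, c: ⊤, d: -4, e: ⊤, f: ⊤}
Applying B4's transfer function to that IN value gives OUT[B4] (row B4 above).

Answer: {a: ⊤, b: ⊤, c: ⊤, d: -4, e: ⊤, f: ⊤}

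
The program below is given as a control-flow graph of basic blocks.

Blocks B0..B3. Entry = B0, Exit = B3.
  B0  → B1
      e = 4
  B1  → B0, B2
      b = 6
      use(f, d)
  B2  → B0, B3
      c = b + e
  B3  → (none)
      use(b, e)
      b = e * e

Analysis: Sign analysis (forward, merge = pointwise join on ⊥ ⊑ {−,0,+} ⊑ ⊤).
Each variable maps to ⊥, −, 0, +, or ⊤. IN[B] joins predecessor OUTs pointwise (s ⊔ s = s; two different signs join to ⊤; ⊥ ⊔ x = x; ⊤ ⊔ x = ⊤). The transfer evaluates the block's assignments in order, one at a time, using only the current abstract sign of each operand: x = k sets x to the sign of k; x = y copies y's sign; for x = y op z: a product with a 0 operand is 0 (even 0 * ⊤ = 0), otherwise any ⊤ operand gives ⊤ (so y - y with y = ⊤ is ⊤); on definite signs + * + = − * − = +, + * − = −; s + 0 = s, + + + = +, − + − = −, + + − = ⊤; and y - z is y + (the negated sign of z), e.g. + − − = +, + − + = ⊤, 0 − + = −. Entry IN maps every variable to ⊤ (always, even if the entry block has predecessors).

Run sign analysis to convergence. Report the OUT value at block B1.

Per-block solution:
  B0:  IN=(all ⊤)  OUT={e:+; rest ⊤}
  B1:  IN={e:+; rest ⊤}  OUT={b:+, e:+; rest ⊤}
  B2:  IN={b:+, e:+; rest ⊤}  OUT={b:+, c:+, e:+; rest ⊤}
  B3:  IN={b:+, c:+, e:+; rest ⊤}  OUT={b:+, c:+, e:+; rest ⊤}

Merge at B1: IN[B1] = OUT[B0] = {a: ⊤, b: ⊤, c: ⊤, d: ⊤, e: +, f: ⊤}
Applying B1's transfer function to that IN value gives OUT[B1] (row B1 above).

Answer: {a: ⊤, b: +, c: ⊤, d: ⊤, e: +, f: ⊤}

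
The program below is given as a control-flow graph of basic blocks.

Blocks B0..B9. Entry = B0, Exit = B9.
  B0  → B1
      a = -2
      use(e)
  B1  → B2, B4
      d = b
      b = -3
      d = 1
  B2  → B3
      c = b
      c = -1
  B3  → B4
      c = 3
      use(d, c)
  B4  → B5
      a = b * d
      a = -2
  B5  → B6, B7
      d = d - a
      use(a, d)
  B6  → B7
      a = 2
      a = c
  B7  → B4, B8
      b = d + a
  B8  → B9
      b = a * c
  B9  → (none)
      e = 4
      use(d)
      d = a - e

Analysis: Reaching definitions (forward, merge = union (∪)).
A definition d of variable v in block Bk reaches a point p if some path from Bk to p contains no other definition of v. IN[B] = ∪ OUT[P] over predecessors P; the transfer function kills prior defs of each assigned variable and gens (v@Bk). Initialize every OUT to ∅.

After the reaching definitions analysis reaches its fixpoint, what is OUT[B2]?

Converged values:
  B0: | IN={} | OUT={a@B0}
  B1: | IN={a@B0} | OUT={a@B0, b@B1, d@B1}
  B2: | IN={a@B0, b@B1, d@B1} | OUT={a@B0, b@B1, c@B2, d@B1}
  B3: | IN={a@B0, b@B1, c@B2, d@B1} | OUT={a@B0, b@B1, c@B3, d@B1}
  B4: | IN={a@B0, a@B4, a@B6, b@B1, b@B7, c@B3, d@B1, d@B5} | OUT={a@B4, b@B1, b@B7, c@B3, d@B1, d@B5}
  B5: | IN={a@B4, b@B1, b@B7, c@B3, d@B1, d@B5} | OUT={a@B4, b@B1, b@B7, c@B3, d@B5}
  B6: | IN={a@B4, b@B1, b@B7, c@B3, d@B5} | OUT={a@B6, b@B1, b@B7, c@B3, d@B5}
  B7: | IN={a@B4, a@B6, b@B1, b@B7, c@B3, d@B5} | OUT={a@B4, a@B6, b@B7, c@B3, d@B5}
  B8: | IN={a@B4, a@B6, b@B7, c@B3, d@B5} | OUT={a@B4, a@B6, b@B8, c@B3, d@B5}
  B9: | IN={a@B4, a@B6, b@B8, c@B3, d@B5} | OUT={a@B4, a@B6, b@B8, c@B3, d@B9, e@B9}

Merge at B2: IN[B2] = OUT[B1] = {a@B0, b@B1, d@B1}
Applying B2's transfer function to that IN value gives OUT[B2] (row B2 above).

Answer: {a@B0, b@B1, c@B2, d@B1}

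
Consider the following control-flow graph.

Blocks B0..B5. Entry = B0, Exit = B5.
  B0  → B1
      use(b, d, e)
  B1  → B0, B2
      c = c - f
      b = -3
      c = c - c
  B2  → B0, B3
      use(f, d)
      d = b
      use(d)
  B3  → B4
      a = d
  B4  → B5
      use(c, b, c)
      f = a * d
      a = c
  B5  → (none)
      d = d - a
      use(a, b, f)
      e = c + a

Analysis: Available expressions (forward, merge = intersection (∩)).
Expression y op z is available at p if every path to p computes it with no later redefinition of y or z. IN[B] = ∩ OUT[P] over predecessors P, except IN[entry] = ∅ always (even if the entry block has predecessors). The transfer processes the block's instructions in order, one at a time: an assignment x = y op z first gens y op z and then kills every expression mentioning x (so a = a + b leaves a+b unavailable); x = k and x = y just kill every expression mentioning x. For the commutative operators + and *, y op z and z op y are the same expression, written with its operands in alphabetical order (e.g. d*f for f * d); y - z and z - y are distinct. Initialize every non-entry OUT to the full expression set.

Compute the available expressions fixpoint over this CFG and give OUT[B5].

Converged values:
  B0:  IN={}  OUT={}
  B1:  IN={}  OUT={}
  B2:  IN={}  OUT={}
  B3:  IN={}  OUT={}
  B4:  IN={}  OUT={}
  B5:  IN={}  OUT={a+c}

Merge at B5: IN[B5] = OUT[B4] = {}
Applying B5's transfer function to that IN value gives OUT[B5] (row B5 above).

Answer: {a+c}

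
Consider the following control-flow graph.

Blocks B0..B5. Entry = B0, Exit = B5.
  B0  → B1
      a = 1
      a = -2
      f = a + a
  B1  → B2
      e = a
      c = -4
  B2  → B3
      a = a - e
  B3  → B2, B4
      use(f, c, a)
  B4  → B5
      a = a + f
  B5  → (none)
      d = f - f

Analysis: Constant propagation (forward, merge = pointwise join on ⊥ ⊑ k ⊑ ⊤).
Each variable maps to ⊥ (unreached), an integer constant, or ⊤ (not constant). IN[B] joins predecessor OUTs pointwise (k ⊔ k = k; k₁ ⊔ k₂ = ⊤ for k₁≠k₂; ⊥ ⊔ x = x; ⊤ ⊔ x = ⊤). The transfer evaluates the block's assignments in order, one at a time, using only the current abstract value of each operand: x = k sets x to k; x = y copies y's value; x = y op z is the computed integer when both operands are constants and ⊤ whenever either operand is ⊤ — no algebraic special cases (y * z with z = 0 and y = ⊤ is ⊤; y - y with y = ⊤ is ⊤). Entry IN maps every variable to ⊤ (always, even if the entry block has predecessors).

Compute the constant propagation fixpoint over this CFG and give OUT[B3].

Per-block solution:
  B0: | IN=(all ⊤) | OUT={a:-2, f:-4; rest ⊤}
  B1: | IN={a:-2, f:-4; rest ⊤} | OUT={a:-2, c:-4, e:-2, f:-4; rest ⊤}
  B2: | IN={c:-4, e:-2, f:-4; rest ⊤} | OUT={c:-4, e:-2, f:-4; rest ⊤}
  B3: | IN={c:-4, e:-2, f:-4; rest ⊤} | OUT={c:-4, e:-2, f:-4; rest ⊤}
  B4: | IN={c:-4, e:-2, f:-4; rest ⊤} | OUT={c:-4, e:-2, f:-4; rest ⊤}
  B5: | IN={c:-4, e:-2, f:-4; rest ⊤} | OUT={c:-4, d:0, e:-2, f:-4; rest ⊤}

Merge at B3: IN[B3] = OUT[B2] = {a: ⊤, b: ⊤, c: -4, d: ⊤, e: -2, f: -4}
Applying B3's transfer function to that IN value gives OUT[B3] (row B3 above).

Answer: {a: ⊤, b: ⊤, c: -4, d: ⊤, e: -2, f: -4}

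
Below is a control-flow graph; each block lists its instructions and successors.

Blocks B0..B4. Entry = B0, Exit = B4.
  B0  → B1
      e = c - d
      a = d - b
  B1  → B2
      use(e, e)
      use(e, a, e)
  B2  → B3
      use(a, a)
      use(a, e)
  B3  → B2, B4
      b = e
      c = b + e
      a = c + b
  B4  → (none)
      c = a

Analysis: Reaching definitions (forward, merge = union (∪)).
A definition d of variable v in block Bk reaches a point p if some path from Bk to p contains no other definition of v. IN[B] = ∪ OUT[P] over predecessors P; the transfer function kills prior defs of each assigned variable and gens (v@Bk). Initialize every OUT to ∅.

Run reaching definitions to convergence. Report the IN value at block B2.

Answer: {a@B0, a@B3, b@B3, c@B3, e@B0}

Working:
Converged values:
  B0: | IN={} | OUT={a@B0, e@B0}
  B1: | IN={a@B0, e@B0} | OUT={a@B0, e@B0}
  B2: | IN={a@B0, a@B3, b@B3, c@B3, e@B0} | OUT={a@B0, a@B3, b@B3, c@B3, e@B0}
  B3: | IN={a@B0, a@B3, b@B3, c@B3, e@B0} | OUT={a@B3, b@B3, c@B3, e@B0}
  B4: | IN={a@B3, b@B3, c@B3, e@B0} | OUT={a@B3, b@B3, c@B4, e@B0}

Merge at B2: IN[B2] = OUT[B1] ⊔ OUT[B3] = {a@B0, a@B3, b@B3, c@B3, e@B0}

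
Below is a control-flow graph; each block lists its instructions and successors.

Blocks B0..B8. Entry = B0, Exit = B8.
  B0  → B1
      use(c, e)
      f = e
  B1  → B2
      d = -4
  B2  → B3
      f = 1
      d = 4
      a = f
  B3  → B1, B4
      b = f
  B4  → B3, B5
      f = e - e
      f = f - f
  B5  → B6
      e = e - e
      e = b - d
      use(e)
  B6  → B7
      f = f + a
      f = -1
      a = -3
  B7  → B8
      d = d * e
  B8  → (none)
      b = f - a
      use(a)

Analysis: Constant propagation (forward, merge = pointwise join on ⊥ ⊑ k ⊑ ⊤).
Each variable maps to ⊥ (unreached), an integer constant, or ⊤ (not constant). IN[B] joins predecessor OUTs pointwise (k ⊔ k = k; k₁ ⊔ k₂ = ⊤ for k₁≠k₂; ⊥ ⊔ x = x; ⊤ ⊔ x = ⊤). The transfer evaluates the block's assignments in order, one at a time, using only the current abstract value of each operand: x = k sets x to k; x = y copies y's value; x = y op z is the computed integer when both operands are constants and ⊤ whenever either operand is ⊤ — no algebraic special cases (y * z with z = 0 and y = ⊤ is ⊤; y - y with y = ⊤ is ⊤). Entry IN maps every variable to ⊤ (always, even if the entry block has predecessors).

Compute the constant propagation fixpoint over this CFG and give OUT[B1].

Fixpoint table:
  B0: | IN=(all ⊤) | OUT=(all ⊤)
  B1: | IN=(all ⊤) | OUT={d:-4; rest ⊤}
  B2: | IN={d:-4; rest ⊤} | OUT={a:1, d:4, f:1; rest ⊤}
  B3: | IN={a:1, d:4; rest ⊤} | OUT={a:1, d:4; rest ⊤}
  B4: | IN={a:1, d:4; rest ⊤} | OUT={a:1, d:4; rest ⊤}
  B5: | IN={a:1, d:4; rest ⊤} | OUT={a:1, d:4; rest ⊤}
  B6: | IN={a:1, d:4; rest ⊤} | OUT={a:-3, d:4, f:-1; rest ⊤}
  B7: | IN={a:-3, d:4, f:-1; rest ⊤} | OUT={a:-3, f:-1; rest ⊤}
  B8: | IN={a:-3, f:-1; rest ⊤} | OUT={a:-3, b:2, f:-1; rest ⊤}

Merge at B1: IN[B1] = OUT[B0] ⊔ OUT[B3] = {a: ⊤, b: ⊤, c: ⊤, d: ⊤, e: ⊤, f: ⊤}
Applying B1's transfer function to that IN value gives OUT[B1] (row B1 above).

Answer: {a: ⊤, b: ⊤, c: ⊤, d: -4, e: ⊤, f: ⊤}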